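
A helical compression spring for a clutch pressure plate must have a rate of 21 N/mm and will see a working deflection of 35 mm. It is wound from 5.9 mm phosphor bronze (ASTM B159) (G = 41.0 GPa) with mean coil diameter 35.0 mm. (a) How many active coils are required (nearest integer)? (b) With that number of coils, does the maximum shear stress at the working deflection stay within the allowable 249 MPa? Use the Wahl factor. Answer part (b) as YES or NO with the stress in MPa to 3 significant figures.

N_a = Gd⁴/(8D³k) = (41.0×10³)(5.9⁴)/(8·35.0³·21) = 6.897 → N_a = 7
Actual rate k = Gd⁴/(8D³·7) = 20.692 N/mm
Working load F = kδ = 20.692·35 = 724.22 N
C = 35.0/5.9 = 5.9322; K_W = (4C−1)/(4C−4)+0.615/C = 1.2557
τ_max = K_W·8FD/(πd³) = 1.2557·314.28 = 394.65 MPa
τ_max > 249 MPa → exceeds allowable

(a) 7 coils; (b) NO, τ_max = 395 MPa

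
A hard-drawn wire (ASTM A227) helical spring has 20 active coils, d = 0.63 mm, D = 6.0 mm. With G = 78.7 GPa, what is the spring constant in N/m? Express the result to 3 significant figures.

359 N/m

k = Gd⁴/(8D³N_a) = (78.7×10³ × 0.63⁴) / (8 × 6.0³ × 20)
  = 12397.6 / 34560 = 0.35873 N/mm = 358.73 N/m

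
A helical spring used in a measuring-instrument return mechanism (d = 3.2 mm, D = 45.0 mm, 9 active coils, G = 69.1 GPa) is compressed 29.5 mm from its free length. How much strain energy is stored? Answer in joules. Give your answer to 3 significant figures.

0.481 J

k = Gd⁴/(8D³N_a) = (69.1×10³)(3.2⁴)/(8·45.0³·9) = 1.1044 N/mm
U = ½kδ² = 0.5 × 1.1044 × 29.5² = 480.53 N·mm = 0.48053 J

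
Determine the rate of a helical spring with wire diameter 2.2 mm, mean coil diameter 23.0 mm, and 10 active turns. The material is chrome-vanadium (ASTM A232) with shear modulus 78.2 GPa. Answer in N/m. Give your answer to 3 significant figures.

k = Gd⁴/(8D³N_a) = (78.2×10³ × 2.2⁴) / (8 × 23.0³ × 10)
  = 1.83188e+06 / 973360 = 1.882 N/mm = 1882 N/m

1880 N/m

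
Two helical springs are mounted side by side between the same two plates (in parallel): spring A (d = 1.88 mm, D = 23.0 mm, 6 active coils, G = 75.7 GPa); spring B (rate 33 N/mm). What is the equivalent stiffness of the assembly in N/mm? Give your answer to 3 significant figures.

34.6 N/mm

k_A = Gd⁴/(8D³N_a) = (75.7×10³)(1.88⁴)/(8·23.0³·6) = 1.6192 N/mm
Parallel: k_eq = 1.6192 + 33 = 34.619 N/mm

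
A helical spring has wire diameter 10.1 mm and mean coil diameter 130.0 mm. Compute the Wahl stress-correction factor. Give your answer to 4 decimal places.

1.1110

C = D/d = 130.0/10.1 = 12.8713
K_W = (4C−1)/(4C−4) + 0.615/C = 50.485/47.485 + 0.0478 = 1.1110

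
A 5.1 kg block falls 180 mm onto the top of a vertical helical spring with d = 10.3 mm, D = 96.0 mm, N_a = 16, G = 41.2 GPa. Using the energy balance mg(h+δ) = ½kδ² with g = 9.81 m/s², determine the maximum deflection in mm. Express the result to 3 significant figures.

79.7 mm

k = Gd⁴/(8D³N_a) = (41.2×10³)(10.3⁴)/(8·96.0³·16) = 4.0947 N/mm
W = mg = 5.1 × 9.81 = 50.031 N
½kδ² − Wδ − Wh = 0 → δ = (W + √(W² + 2kWh))/k
δ = (50.031 + √(2503.1 + 73750.4))/4.0947 = (50.031 + 276.14)/4.0947 = 79.657 mm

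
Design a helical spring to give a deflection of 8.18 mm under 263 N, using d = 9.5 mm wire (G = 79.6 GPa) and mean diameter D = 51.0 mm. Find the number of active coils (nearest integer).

Required rate k = F/δ = 263/8.18 = 32.152 N/mm
N_a = Gd⁴/(8D³k) = (79.6×10³ × 9.5⁴)/(8 × 51.0³ × 32.152)
    = 6.48347e+08 / 3.41195e+07 = 19 → 19 coils

19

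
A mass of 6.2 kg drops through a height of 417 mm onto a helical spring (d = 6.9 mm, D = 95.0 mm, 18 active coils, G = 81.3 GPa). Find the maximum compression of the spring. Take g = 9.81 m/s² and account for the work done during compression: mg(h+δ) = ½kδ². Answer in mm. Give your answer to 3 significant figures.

k = Gd⁴/(8D³N_a) = (81.3×10³)(6.9⁴)/(8·95.0³·18) = 1.4926 N/mm
W = mg = 6.2 × 9.81 = 60.822 N
½kδ² − Wδ − Wh = 0 → δ = (W + √(W² + 2kWh))/k
δ = (60.822 + √(3699.3 + 75714.7))/1.4926 = (60.822 + 281.8)/1.4926 = 229.55 mm

230 mm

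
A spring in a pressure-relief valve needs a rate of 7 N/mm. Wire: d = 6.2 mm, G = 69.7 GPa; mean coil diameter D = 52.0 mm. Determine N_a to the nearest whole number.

13

N_a = Gd⁴/(8D³k) = (69.7×10³ × 6.2⁴)/(8 × 52.0³ × 7)
    = 1.02991e+08 / 7.87405e+06 = 13.08 → 13 coils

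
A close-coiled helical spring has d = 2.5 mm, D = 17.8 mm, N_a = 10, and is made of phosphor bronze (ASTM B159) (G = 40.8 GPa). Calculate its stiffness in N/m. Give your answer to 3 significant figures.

3530 N/m

k = Gd⁴/(8D³N_a) = (40.8×10³ × 2.5⁴) / (8 × 17.8³ × 10)
  = 1.59375e+06 / 451180 = 3.5324 N/mm = 3532.4 N/m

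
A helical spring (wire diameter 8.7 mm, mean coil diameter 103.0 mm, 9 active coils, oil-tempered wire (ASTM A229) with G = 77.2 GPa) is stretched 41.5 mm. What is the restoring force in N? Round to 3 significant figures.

k = Gd⁴/(8D³N_a) = (77.2×10³)(8.7⁴)/(8·103.0³·9) = 5.6215 N/mm
F = k·δ = 5.6215 × 41.5 = 233.29 N

233 N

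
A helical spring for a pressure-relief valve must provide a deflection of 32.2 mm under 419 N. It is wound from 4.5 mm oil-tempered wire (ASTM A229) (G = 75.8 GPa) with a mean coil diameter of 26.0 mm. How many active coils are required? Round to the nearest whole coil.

Required rate k = F/δ = 419/32.2 = 13.012 N/mm
N_a = Gd⁴/(8D³k) = (75.8×10³ × 4.5⁴)/(8 × 26.0³ × 13.012)
    = 3.10827e+07 / 1.82965e+06 = 16.99 → 17 coils

17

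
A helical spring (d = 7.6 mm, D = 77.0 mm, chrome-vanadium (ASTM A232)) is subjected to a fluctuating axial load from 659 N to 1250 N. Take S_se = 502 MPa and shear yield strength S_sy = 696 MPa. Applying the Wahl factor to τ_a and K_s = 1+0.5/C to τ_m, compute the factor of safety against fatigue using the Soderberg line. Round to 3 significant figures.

C = D/d = 77.0/7.6 = 10.1316; K_W = (4C−1)/(4C−4)+0.615/C = 1.1428; K_s = 1+0.5/C = 1.0494
F_a = (F_max−F_min)/2 = 295.5 N; F_m = (F_max+F_min)/2 = 954.5 N
τ_a = K_W·8F_aD/(πd³) = 1.1428 × 131.99 = 150.84 MPa
τ_m = K_s·8F_mD/(πd³) = 1.0494 × 426.35 = 447.39 MPa
Soderberg: 1/n_f = τ_a/S_se + τ_m/S_sy = 150.84/502 + 447.39/696 = 0.30049 + 0.64280 = 0.94329
n_f = 1/0.94329 = 1.06

1.06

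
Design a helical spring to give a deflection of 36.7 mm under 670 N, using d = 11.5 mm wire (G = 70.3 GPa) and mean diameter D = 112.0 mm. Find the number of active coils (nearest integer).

6

Required rate k = F/δ = 670/36.7 = 18.256 N/mm
N_a = Gd⁴/(8D³k) = (70.3×10³ × 11.5⁴)/(8 × 112.0³ × 18.256)
    = 1.22955e+09 / 2.05188e+08 = 5.992 → 6 coils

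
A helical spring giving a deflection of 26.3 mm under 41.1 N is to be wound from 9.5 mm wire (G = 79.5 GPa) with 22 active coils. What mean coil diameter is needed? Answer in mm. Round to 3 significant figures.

Required rate k = F/δ = 41.1/26.3 = 1.5627 N/mm
D = (Gd⁴/(8N_a·k))^(1/3) = (79.5×10³·9.5⁴/(8·22·1.5627))^(1/3)
  = (2.35431e+06)^(1/3) = 133.0314 mm

133 mm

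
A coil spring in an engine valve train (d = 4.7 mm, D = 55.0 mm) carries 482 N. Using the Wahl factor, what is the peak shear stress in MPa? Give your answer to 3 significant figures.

Spring index C = D/d = 55.0/4.7 = 11.7021
K_W = (4C−1)/(4C−4) + 0.615/C = 45.809/42.809 + 0.0526 = 1.1226
τ₀ = 8FD/(πd³) = 8·482·55.0/(π·4.7³) = 212080/326.17 = 650.21 MPa
τ_max = K·τ₀ = 1.1226 × 650.21 = 729.95 MPa

730 MPa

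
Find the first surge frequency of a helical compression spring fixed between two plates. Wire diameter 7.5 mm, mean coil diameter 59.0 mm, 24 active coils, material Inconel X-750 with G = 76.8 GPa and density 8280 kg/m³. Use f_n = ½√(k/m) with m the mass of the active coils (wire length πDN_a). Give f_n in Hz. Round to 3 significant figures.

k = Gd⁴/(8D³N_a) = (76.8×10³)(7.5⁴)/(8·59.0³·24) = 6.1624 N/mm = 6162.4 N/m
Wire length L = πDN_a = π·59.0·24 = 4448.5 mm
m = ρ·(πd²/4)·L = 8280 × 44.179×10⁻⁶ m² × 4.4485 m = 1.6273 kg
f_n = ½√(k/m) = 0.5·√(6162.4/1.6273) = 0.5·√(3787) = 30.769 Hz

30.8 Hz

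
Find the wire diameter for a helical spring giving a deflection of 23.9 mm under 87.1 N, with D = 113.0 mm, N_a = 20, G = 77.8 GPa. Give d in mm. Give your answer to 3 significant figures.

Required rate k = F/δ = 87.1/23.9 = 3.6444 N/mm
d = (8D³N_a·k / G)^(1/4) = (8·113.0³·20·3.6444 / (77.8×10³))^0.25
  = (10814)^0.25 = 10.1976 mm

10.2 mm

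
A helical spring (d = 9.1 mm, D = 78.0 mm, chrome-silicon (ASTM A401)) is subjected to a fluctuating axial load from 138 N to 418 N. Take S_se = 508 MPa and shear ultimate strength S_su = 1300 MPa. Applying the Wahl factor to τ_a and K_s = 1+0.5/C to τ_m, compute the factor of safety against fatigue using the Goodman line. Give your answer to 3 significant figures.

6.91

C = D/d = 78.0/9.1 = 8.5714; K_W = (4C−1)/(4C−4)+0.615/C = 1.1708; K_s = 1+0.5/C = 1.0583
F_a = (F_max−F_min)/2 = 140 N; F_m = (F_max+F_min)/2 = 278 N
τ_a = K_W·8F_aD/(πd³) = 1.1708 × 36.901 = 43.204 MPa
τ_m = K_s·8F_mD/(πd³) = 1.0583 × 73.275 = 77.549 MPa
Goodman: 1/n_f = τ_a/S_se + τ_m/S_su = 43.204/508 + 77.549/1300 = 0.08505 + 0.05965 = 0.1447
n_f = 1/0.1447 = 6.911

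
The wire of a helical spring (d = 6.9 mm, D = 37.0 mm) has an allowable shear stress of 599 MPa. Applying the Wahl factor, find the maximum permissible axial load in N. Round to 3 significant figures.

1620 N

C = D/d = 37.0/6.9 = 5.3623
K_W = (4C−1)/(4C−4) + 0.615/C = 20.449/17.449 + 0.1147 = 1.2866
τ_max = K·8FD/(πd³) → F_max = τ_allow·πd³/(8DK)
F_max = 599·π·6.9³/(8·37.0·1.2866) = 6.1819e+05/380.84 = 1623.2 N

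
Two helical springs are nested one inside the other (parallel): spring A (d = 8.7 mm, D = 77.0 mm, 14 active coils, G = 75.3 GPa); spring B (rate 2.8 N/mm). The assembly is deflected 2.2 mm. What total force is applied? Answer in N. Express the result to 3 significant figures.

k_A = Gd⁴/(8D³N_a) = (75.3×10³)(8.7⁴)/(8·77.0³·14) = 8.4369 N/mm
Parallel: k_eq = 8.4369 + 2.8 = 11.237 N/mm
F = k_eq·δ = 11.237·2.2 = 24.721 N

24.7 N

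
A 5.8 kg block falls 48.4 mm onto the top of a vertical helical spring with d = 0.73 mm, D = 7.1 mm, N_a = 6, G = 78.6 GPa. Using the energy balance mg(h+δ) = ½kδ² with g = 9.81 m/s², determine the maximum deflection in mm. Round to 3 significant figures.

122 mm

k = Gd⁴/(8D³N_a) = (78.6×10³)(0.73⁴)/(8·7.1³·6) = 1.2993 N/mm
W = mg = 5.8 × 9.81 = 56.898 N
½kδ² − Wδ − Wh = 0 → δ = (W + √(W² + 2kWh))/k
δ = (56.898 + √(3237.4 + 7156))/1.2993 = (56.898 + 101.95)/1.2993 = 122.26 mm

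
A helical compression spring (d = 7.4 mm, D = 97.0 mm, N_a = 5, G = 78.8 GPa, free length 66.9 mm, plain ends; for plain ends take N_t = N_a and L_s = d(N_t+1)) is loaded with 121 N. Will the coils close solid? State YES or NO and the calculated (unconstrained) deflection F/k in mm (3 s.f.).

NO, δ = 18.7 mm

k = Gd⁴/(8D³N_a) = (78.8×10³)(7.4⁴)/(8·97.0³·5) = 6.4726 N/mm
N_t = 5; L_s = 7.4·6 = 44.4 mm; δ_solid = L₀ − L_s = 66.9 − 44.4 = 22.5 mm
δ = F/k = 121/6.4726 = 18.694 mm
δ < δ_solid → spring does not go solid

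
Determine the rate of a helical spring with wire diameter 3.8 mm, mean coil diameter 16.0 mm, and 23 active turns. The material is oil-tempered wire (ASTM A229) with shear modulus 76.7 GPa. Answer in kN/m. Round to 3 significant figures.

k = Gd⁴/(8D³N_a) = (76.7×10³ × 3.8⁴) / (8 × 16.0³ × 23)
  = 1.5993e+07 / 753664 = 21.22 N/mm

21.2 kN/m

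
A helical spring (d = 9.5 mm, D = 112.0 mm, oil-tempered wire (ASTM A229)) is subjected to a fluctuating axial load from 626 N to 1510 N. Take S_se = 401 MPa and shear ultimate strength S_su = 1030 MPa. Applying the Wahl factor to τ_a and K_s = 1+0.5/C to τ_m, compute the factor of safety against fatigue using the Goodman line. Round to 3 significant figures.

C = D/d = 112.0/9.5 = 11.7895; K_W = (4C−1)/(4C−4)+0.615/C = 1.1217; K_s = 1+0.5/C = 1.0424
F_a = (F_max−F_min)/2 = 442 N; F_m = (F_max+F_min)/2 = 1068 N
τ_a = K_W·8F_aD/(πd³) = 1.1217 × 147.03 = 164.92 MPa
τ_m = K_s·8F_mD/(πd³) = 1.0424 × 355.27 = 370.34 MPa
Goodman: 1/n_f = τ_a/S_se + τ_m/S_su = 164.92/401 + 370.34/1030 = 0.41128 + 0.35955 = 0.77083
n_f = 1/0.77083 = 1.297

1.30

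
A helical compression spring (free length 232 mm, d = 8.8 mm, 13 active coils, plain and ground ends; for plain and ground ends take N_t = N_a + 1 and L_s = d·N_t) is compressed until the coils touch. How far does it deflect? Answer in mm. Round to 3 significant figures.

N_t = 14; L_s = 8.8·14 = 123.2 mm
δ_solid = L₀ − L_s = 232 − 123.2 = 108.8 mm

109 mm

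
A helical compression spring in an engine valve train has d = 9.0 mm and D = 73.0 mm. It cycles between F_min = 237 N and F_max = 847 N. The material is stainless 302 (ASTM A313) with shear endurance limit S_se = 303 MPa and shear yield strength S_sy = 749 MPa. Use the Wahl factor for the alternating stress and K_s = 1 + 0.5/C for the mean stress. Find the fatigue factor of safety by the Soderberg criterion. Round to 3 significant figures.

2.00

C = D/d = 73.0/9.0 = 8.1111; K_W = (4C−1)/(4C−4)+0.615/C = 1.1813; K_s = 1+0.5/C = 1.0616
F_a = (F_max−F_min)/2 = 305 N; F_m = (F_max+F_min)/2 = 542 N
τ_a = K_W·8F_aD/(πd³) = 1.1813 × 77.774 = 91.874 MPa
τ_m = K_s·8F_mD/(πd³) = 1.0616 × 138.21 = 146.73 MPa
Soderberg: 1/n_f = τ_a/S_se + τ_m/S_sy = 91.874/303 + 146.73/749 = 0.30321 + 0.19590 = 0.49911
n_f = 1/0.49911 = 2.004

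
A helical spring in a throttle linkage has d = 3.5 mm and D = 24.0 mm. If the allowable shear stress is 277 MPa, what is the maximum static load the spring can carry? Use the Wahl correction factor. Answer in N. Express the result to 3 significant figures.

160 N

C = D/d = 24.0/3.5 = 6.8571
K_W = (4C−1)/(4C−4) + 0.615/C = 26.429/23.429 + 0.0897 = 1.2177
τ_max = K·8FD/(πd³) → F_max = τ_allow·πd³/(8DK)
F_max = 277·π·3.5³/(8·24.0·1.2177) = 37311/233.81 = 159.58 N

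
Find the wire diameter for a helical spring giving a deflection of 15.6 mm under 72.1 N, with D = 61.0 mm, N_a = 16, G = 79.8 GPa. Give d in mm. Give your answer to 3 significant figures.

Required rate k = F/δ = 72.1/15.6 = 4.6218 N/mm
d = (8D³N_a·k / G)^(1/4) = (8·61.0³·16·4.6218 / (79.8×10³))^0.25
  = (1682.7)^0.25 = 6.4047 mm

6.40 mm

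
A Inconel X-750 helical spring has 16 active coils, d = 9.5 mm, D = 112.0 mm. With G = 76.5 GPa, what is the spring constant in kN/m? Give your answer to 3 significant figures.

k = Gd⁴/(8D³N_a) = (76.5×10³ × 9.5⁴) / (8 × 112.0³ × 16)
  = 6.23097e+08 / 1.79831e+08 = 3.4649 N/mm

3.46 kN/m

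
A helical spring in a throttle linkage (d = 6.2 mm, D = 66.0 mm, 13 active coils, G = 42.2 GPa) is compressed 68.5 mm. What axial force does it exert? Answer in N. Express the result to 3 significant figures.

k = Gd⁴/(8D³N_a) = (42.2×10³)(6.2⁴)/(8·66.0³·13) = 2.0855 N/mm
F = k·δ = 2.0855 × 68.5 = 142.86 N

143 N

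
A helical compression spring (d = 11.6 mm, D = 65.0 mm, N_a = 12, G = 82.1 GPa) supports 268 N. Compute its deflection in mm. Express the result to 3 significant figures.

4.75 mm

k = Gd⁴/(8D³N_a) = (82.1×10³)(11.6⁴)/(8·65.0³·12) = 56.385 N/mm
δ = F/k = 268 / 56.385 = 4.753 mm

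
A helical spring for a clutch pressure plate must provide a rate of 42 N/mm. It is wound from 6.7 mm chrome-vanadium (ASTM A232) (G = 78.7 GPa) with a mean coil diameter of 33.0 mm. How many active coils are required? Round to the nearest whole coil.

N_a = Gd⁴/(8D³k) = (78.7×10³ × 6.7⁴)/(8 × 33.0³ × 42)
    = 1.58589e+08 / 1.20748e+07 = 13.13 → 13 coils

13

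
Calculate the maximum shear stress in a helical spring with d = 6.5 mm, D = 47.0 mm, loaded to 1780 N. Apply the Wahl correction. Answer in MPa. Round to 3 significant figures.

935 MPa

Spring index C = D/d = 47.0/6.5 = 7.2308
K_W = (4C−1)/(4C−4) + 0.615/C = 27.923/24.923 + 0.0851 = 1.2054
τ₀ = 8FD/(πd³) = 8·1780·47.0/(π·6.5³) = 669280/862.76 = 775.74 MPa
τ_max = K·τ₀ = 1.2054 × 775.74 = 935.1 MPa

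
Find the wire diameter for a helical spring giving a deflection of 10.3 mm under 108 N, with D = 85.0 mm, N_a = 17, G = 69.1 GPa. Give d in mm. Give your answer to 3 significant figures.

10.6 mm

Required rate k = F/δ = 108/10.3 = 10.485 N/mm
d = (8D³N_a·k / G)^(1/4) = (8·85.0³·17·10.485 / (69.1×10³))^0.25
  = (12674)^0.25 = 10.6103 mm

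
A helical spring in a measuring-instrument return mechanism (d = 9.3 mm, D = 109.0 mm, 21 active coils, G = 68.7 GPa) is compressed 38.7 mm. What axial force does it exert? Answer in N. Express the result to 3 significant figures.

k = Gd⁴/(8D³N_a) = (68.7×10³)(9.3⁴)/(8·109.0³·21) = 2.3621 N/mm
F = k·δ = 2.3621 × 38.7 = 91.414 N

91.4 N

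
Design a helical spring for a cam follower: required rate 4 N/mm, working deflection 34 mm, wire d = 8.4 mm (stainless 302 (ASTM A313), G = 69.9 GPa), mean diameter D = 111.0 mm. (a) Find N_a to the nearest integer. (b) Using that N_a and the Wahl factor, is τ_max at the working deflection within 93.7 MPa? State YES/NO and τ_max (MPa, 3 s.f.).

(a) 8 coils; (b) YES, τ_max = 71.4 MPa

N_a = Gd⁴/(8D³k) = (69.9×10³)(8.4⁴)/(8·111.0³·4) = 7.952 → N_a = 8
Actual rate k = Gd⁴/(8D³·8) = 3.976 N/mm
Working load F = kδ = 3.976·34 = 135.18 N
C = 111.0/8.4 = 13.2143; K_W = (4C−1)/(4C−4)+0.615/C = 1.1079
τ_max = K_W·8FD/(πd³) = 1.1079·64.469 = 71.428 MPa
τ_max ≤ 93.7 MPa → acceptable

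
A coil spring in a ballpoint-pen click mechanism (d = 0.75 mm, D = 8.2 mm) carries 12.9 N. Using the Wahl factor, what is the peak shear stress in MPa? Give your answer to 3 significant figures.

Spring index C = D/d = 8.2/0.75 = 10.9333
K_W = (4C−1)/(4C−4) + 0.615/C = 42.733/39.733 + 0.0563 = 1.1318
τ₀ = 8FD/(πd³) = 8·12.9·8.2/(π·0.75³) = 846.24/1.3254 = 638.5 MPa
τ_max = K·τ₀ = 1.1318 × 638.5 = 722.62 MPa

723 MPa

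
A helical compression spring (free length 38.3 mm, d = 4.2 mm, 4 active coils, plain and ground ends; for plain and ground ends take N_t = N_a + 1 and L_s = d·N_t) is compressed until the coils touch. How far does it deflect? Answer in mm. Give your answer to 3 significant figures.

N_t = 5; L_s = 4.2·5 = 21 mm
δ_solid = L₀ − L_s = 38.3 − 21 = 17.3 mm

17.3 mm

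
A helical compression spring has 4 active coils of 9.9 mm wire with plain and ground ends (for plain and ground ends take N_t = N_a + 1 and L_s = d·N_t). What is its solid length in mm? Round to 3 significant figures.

49.5 mm

plain and ground ends: N_t = N_a + 1 = 4 + 1 = 5
L_s = d·N_t = 9.9 × 5 = 49.5 mm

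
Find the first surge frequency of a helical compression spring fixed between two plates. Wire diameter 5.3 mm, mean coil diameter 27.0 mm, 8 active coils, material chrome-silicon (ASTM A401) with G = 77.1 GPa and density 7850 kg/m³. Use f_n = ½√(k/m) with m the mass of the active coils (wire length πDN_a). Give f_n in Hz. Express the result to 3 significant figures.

321 Hz

k = Gd⁴/(8D³N_a) = (77.1×10³)(5.3⁴)/(8·27.0³·8) = 48.293 N/mm = 48293 N/m
Wire length L = πDN_a = π·27.0·8 = 678.58 mm
m = ρ·(πd²/4)·L = 7850 × 22.062×10⁻⁶ m² × 0.67858 m = 0.11752 kg
f_n = ½√(k/m) = 0.5·√(48293/0.11752) = 0.5·√(4.1093e+05) = 320.52 Hz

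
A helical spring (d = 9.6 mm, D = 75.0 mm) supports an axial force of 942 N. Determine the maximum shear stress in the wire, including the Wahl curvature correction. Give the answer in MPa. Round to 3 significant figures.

242 MPa

Spring index C = D/d = 75.0/9.6 = 7.8125
K_W = (4C−1)/(4C−4) + 0.615/C = 30.250/27.250 + 0.0787 = 1.1888
τ₀ = 8FD/(πd³) = 8·942·75.0/(π·9.6³) = 565200/2779.5 = 203.35 MPa
τ_max = K·τ₀ = 1.1888 × 203.35 = 241.74 MPa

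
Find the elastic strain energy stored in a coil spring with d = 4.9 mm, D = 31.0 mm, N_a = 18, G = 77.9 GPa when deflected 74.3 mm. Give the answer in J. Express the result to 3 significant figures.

k = Gd⁴/(8D³N_a) = (77.9×10³)(4.9⁴)/(8·31.0³·18) = 10.468 N/mm
U = ½kδ² = 0.5 × 10.468 × 74.3² = 28895 N·mm = 28.895 J

28.9 J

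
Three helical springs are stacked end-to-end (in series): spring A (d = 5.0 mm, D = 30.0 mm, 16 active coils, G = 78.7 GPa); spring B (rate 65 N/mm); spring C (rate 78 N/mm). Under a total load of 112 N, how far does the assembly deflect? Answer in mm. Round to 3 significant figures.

11.0 mm

k_A = Gd⁴/(8D³N_a) = (78.7×10³)(5.0⁴)/(8·30.0³·16) = 14.232 N/mm
Series: 1/k_eq = 1/14.232 + 1/65 + 1/78 = 0.098467; k_eq = 10.156 N/mm
δ = F/k_eq = 112/10.156 = 11.028 mm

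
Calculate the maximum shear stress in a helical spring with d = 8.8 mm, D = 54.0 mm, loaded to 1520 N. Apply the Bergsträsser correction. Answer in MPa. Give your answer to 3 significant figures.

378 MPa

Spring index C = D/d = 54.0/8.8 = 6.1364
K_B = (4C+2)/(4C−3) = 26.545/21.545 = 1.2321
τ₀ = 8FD/(πd³) = 8·1520·54.0/(π·8.8³) = 656640/2140.9 = 306.71 MPa
τ_max = K·τ₀ = 1.2321 × 306.71 = 377.89 MPa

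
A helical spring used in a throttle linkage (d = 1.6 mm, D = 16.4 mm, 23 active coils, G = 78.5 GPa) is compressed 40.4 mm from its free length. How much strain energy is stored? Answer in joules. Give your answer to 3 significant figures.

k = Gd⁴/(8D³N_a) = (78.5×10³)(1.6⁴)/(8·16.4³·23) = 0.63387 N/mm
U = ½kδ² = 0.5 × 0.63387 × 40.4² = 517.29 N·mm = 0.51729 J

0.517 J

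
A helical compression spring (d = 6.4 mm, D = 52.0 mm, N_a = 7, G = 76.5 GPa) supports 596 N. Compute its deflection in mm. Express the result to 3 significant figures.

36.6 mm

k = Gd⁴/(8D³N_a) = (76.5×10³)(6.4⁴)/(8·52.0³·7) = 16.3 N/mm
δ = F/k = 596 / 16.3 = 36.565 mm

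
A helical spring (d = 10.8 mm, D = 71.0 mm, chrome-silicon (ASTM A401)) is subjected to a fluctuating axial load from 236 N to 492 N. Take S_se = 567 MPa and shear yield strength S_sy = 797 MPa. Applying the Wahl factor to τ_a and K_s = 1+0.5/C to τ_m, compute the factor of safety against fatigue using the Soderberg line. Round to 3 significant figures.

C = D/d = 71.0/10.8 = 6.5741; K_W = (4C−1)/(4C−4)+0.615/C = 1.2281; K_s = 1+0.5/C = 1.0761
F_a = (F_max−F_min)/2 = 128 N; F_m = (F_max+F_min)/2 = 364 N
τ_a = K_W·8F_aD/(πd³) = 1.2281 × 18.371 = 22.562 MPa
τ_m = K_s·8F_mD/(πd³) = 1.0761 × 52.243 = 56.216 MPa
Soderberg: 1/n_f = τ_a/S_se + τ_m/S_sy = 22.562/567 + 56.216/797 = 0.03979 + 0.07054 = 0.11033
n_f = 1/0.11033 = 9.064

9.06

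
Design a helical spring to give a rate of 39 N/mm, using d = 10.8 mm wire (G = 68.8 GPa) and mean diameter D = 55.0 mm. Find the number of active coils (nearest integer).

N_a = Gd⁴/(8D³k) = (68.8×10³ × 10.8⁴)/(8 × 55.0³ × 39)
    = 9.36016e+08 / 5.1909e+07 = 18.03 → 18 coils

18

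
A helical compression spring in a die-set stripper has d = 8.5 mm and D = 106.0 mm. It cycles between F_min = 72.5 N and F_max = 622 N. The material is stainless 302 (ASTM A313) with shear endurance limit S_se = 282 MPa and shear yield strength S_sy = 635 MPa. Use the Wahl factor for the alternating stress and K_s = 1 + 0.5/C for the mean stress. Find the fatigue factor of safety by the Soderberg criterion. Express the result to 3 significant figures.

1.37

C = D/d = 106.0/8.5 = 12.4706; K_W = (4C−1)/(4C−4)+0.615/C = 1.1147; K_s = 1+0.5/C = 1.0401
F_a = (F_max−F_min)/2 = 274.75 N; F_m = (F_max+F_min)/2 = 347.25 N
τ_a = K_W·8F_aD/(πd³) = 1.1147 × 120.76 = 134.61 MPa
τ_m = K_s·8F_mD/(πd³) = 1.0401 × 152.63 = 158.75 MPa
Soderberg: 1/n_f = τ_a/S_se + τ_m/S_sy = 134.61/282 + 158.75/635 = 0.47735 + 0.24999 = 0.72734
n_f = 1/0.72734 = 1.375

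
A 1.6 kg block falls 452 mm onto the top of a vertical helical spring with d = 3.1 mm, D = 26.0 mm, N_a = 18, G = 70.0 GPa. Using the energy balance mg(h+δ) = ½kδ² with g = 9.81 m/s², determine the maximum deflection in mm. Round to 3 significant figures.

80.9 mm

k = Gd⁴/(8D³N_a) = (70.0×10³)(3.1⁴)/(8·26.0³·18) = 2.5542 N/mm
W = mg = 1.6 × 9.81 = 15.696 N
½kδ² − Wδ − Wh = 0 → δ = (W + √(W² + 2kWh))/k
δ = (15.696 + √(246.36 + 36242.6))/2.5542 = (15.696 + 191.02)/2.5542 = 80.931 mm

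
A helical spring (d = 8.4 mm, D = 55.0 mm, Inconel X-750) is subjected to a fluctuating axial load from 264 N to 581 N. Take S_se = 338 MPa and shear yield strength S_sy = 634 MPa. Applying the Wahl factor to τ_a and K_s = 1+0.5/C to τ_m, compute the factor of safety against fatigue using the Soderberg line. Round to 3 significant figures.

C = D/d = 55.0/8.4 = 6.5476; K_W = (4C−1)/(4C−4)+0.615/C = 1.2291; K_s = 1+0.5/C = 1.0764
F_a = (F_max−F_min)/2 = 158.5 N; F_m = (F_max+F_min)/2 = 422.5 N
τ_a = K_W·8F_aD/(πd³) = 1.2291 × 37.454 = 46.035 MPa
τ_m = K_s·8F_mD/(πd³) = 1.0764 × 99.837 = 107.46 MPa
Soderberg: 1/n_f = τ_a/S_se + τ_m/S_sy = 46.035/338 + 107.46/634 = 0.13620 + 0.16950 = 0.3057
n_f = 1/0.3057 = 3.271

3.27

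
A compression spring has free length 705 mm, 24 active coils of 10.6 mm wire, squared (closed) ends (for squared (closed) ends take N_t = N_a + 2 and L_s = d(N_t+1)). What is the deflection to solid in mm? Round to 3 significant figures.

419 mm

N_t = 26; L_s = 10.6·27 = 286.2 mm
δ_solid = L₀ − L_s = 705 − 286.2 = 418.8 mm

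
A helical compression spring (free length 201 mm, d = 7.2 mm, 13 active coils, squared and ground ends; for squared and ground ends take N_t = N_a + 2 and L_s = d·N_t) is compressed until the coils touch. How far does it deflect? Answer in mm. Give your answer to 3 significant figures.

93.0 mm

N_t = 15; L_s = 7.2·15 = 108 mm
δ_solid = L₀ − L_s = 201 − 108 = 93 mm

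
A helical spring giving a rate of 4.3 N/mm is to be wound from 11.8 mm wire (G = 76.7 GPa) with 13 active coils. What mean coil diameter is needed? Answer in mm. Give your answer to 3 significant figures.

149 mm

D = (Gd⁴/(8N_a·k))^(1/3) = (76.7×10³·11.8⁴/(8·13·4.3))^(1/3)
  = (3.32523e+06)^(1/3) = 149.2590 mm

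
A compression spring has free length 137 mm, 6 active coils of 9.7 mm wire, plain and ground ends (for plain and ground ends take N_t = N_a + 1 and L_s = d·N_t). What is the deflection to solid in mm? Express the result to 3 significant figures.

N_t = 7; L_s = 9.7·7 = 67.9 mm
δ_solid = L₀ − L_s = 137 − 67.9 = 69.1 mm

69.1 mm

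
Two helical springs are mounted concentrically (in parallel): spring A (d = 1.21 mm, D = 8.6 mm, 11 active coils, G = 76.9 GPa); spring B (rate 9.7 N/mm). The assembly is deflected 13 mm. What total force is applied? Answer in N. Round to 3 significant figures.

164 N

k_A = Gd⁴/(8D³N_a) = (76.9×10³)(1.21⁴)/(8·8.6³·11) = 2.945 N/mm
Parallel: k_eq = 2.945 + 9.7 = 12.645 N/mm
F = k_eq·δ = 12.645·13 = 164.39 N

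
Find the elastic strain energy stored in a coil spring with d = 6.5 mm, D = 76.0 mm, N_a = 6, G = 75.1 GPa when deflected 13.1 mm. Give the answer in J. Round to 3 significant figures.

0.546 J

k = Gd⁴/(8D³N_a) = (75.1×10³)(6.5⁴)/(8·76.0³·6) = 6.3623 N/mm
U = ½kδ² = 0.5 × 6.3623 × 13.1² = 545.91 N·mm = 0.54591 J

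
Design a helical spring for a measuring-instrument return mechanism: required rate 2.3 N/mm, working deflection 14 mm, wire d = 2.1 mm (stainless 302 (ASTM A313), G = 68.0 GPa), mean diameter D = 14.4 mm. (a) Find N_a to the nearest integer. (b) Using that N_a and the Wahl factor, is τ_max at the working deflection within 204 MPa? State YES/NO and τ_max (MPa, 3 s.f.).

N_a = Gd⁴/(8D³k) = (68.0×10³)(2.1⁴)/(8·14.4³·2.3) = 24.07 → N_a = 24
Actual rate k = Gd⁴/(8D³·24) = 2.3067 N/mm
Working load F = kδ = 2.3067·14 = 32.294 N
C = 14.4/2.1 = 6.8571; K_W = (4C−1)/(4C−4)+0.615/C = 1.2177
τ_max = K_W·8FD/(πd³) = 1.2177·127.87 = 155.71 MPa
τ_max ≤ 204 MPa → acceptable

(a) 24 coils; (b) YES, τ_max = 156 MPa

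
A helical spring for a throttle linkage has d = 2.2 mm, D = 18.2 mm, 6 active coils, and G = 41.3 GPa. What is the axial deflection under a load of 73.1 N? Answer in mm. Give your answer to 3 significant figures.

21.9 mm

k = Gd⁴/(8D³N_a) = (41.3×10³)(2.2⁴)/(8·18.2³·6) = 3.3434 N/mm
δ = F/k = 73.1 / 3.3434 = 21.864 mm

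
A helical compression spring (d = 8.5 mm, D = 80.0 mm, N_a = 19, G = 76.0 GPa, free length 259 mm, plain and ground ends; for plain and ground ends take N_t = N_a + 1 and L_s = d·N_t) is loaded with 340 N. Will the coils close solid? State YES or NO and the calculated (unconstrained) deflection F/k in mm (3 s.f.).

NO, δ = 66.7 mm

k = Gd⁴/(8D³N_a) = (76.0×10³)(8.5⁴)/(8·80.0³·19) = 5.0977 N/mm
N_t = 20; L_s = 8.5·20 = 170 mm; δ_solid = L₀ − L_s = 259 − 170 = 89 mm
δ = F/k = 340/5.0977 = 66.697 mm
δ < δ_solid → spring does not go solid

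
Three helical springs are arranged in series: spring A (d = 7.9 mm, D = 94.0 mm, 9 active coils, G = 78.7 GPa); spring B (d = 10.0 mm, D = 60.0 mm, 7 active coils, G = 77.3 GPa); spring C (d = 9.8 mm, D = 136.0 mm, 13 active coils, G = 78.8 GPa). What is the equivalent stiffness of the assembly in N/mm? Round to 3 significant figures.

k_A = Gd⁴/(8D³N_a) = (78.7×10³)(7.9⁴)/(8·94.0³·9) = 5.1259 N/mm
k_B = Gd⁴/(8D³N_a) = (77.3×10³)(10.0⁴)/(8·60.0³·7) = 63.905 N/mm
k_C = Gd⁴/(8D³N_a) = (78.8×10³)(9.8⁴)/(8·136.0³·13) = 2.7783 N/mm
Series: 1/k_eq = 1/5.1259 + 1/63.905 + 1/2.7783 = 0.57067; k_eq = 1.7523 N/mm

1.75 N/mm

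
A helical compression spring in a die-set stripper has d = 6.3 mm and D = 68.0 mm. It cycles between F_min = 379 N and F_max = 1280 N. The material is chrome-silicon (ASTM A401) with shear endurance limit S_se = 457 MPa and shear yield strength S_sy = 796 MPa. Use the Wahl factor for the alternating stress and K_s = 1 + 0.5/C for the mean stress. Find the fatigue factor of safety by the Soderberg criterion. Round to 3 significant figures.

C = D/d = 68.0/6.3 = 10.7937; K_W = (4C−1)/(4C−4)+0.615/C = 1.1336; K_s = 1+0.5/C = 1.0463
F_a = (F_max−F_min)/2 = 450.5 N; F_m = (F_max+F_min)/2 = 829.5 N
τ_a = K_W·8F_aD/(πd³) = 1.1336 × 311.98 = 353.64 MPa
τ_m = K_s·8F_mD/(πd³) = 1.0463 × 574.44 = 601.05 MPa
Soderberg: 1/n_f = τ_a/S_se + τ_m/S_sy = 353.64/457 + 601.05/796 = 0.77384 + 0.75509 = 1.5289
n_f = 1/1.5289 = 0.6541

0.654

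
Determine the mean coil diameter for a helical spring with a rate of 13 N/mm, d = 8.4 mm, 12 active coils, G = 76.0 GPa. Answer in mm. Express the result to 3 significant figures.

D = (Gd⁴/(8N_a·k))^(1/3) = (76.0×10³·8.4⁴/(8·12·13))^(1/3)
  = (303191)^(1/3) = 67.1798 mm

67.2 mm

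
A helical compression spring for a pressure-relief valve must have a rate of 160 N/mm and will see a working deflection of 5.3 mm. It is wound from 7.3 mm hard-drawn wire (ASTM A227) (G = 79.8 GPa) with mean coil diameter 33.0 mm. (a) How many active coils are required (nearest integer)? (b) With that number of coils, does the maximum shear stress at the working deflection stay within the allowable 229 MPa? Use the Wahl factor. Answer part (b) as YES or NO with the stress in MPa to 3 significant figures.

(a) 5 coils; (b) NO, τ_max = 243 MPa

N_a = Gd⁴/(8D³k) = (79.8×10³)(7.3⁴)/(8·33.0³·160) = 4.927 → N_a = 5
Actual rate k = Gd⁴/(8D³·5) = 157.65 N/mm
Working load F = kδ = 157.65·5.3 = 835.54 N
C = 33.0/7.3 = 4.5205; K_W = (4C−1)/(4C−4)+0.615/C = 1.3491
τ_max = K_W·8FD/(πd³) = 1.3491·180.49 = 243.5 MPa
τ_max > 229 MPa → exceeds allowable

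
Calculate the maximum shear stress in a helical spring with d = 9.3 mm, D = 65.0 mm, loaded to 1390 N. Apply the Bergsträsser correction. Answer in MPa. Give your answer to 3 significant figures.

Spring index C = D/d = 65.0/9.3 = 6.9892
K_B = (4C+2)/(4C−3) = 29.957/24.957 = 1.2003
τ₀ = 8FD/(πd³) = 8·1390·65.0/(π·9.3³) = 722800/2527 = 286.04 MPa
τ_max = K·τ₀ = 1.2003 × 286.04 = 343.34 MPa

343 MPa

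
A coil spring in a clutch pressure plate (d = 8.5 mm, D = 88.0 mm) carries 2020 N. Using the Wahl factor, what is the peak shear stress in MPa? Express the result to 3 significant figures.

840 MPa

Spring index C = D/d = 88.0/8.5 = 10.3529
K_W = (4C−1)/(4C−4) + 0.615/C = 40.412/37.412 + 0.0594 = 1.1396
τ₀ = 8FD/(πd³) = 8·2020·88.0/(π·8.5³) = 1.42208e+06/1929.3 = 737.08 MPa
τ_max = K·τ₀ = 1.1396 × 737.08 = 839.98 MPa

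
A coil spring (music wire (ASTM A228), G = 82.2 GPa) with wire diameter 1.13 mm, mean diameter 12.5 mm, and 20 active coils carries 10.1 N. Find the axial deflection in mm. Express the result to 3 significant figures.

k = Gd⁴/(8D³N_a) = (82.2×10³)(1.13⁴)/(8·12.5³·20) = 0.42888 N/mm
δ = F/k = 10.1 / 0.42888 = 23.55 mm

23.5 mm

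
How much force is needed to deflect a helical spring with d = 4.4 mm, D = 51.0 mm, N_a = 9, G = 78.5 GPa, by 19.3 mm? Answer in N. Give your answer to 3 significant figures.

59.5 N

k = Gd⁴/(8D³N_a) = (78.5×10³)(4.4⁴)/(8·51.0³·9) = 3.0806 N/mm
F = k·δ = 3.0806 × 19.3 = 59.456 N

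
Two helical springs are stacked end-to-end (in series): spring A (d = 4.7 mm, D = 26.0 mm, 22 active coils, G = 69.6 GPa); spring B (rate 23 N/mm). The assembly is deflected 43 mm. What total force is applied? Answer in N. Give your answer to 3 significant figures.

k_A = Gd⁴/(8D³N_a) = (69.6×10³)(4.7⁴)/(8·26.0³·22) = 10.979 N/mm
Series: 1/k_eq = 1/10.979 + 1/23 = 0.13456; k_eq = 7.4316 N/mm
F = k_eq·δ = 7.4316·43 = 319.56 N

320 N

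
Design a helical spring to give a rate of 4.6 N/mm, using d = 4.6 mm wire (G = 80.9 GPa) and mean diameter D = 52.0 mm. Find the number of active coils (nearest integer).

N_a = Gd⁴/(8D³k) = (80.9×10³ × 4.6⁴)/(8 × 52.0³ × 4.6)
    = 3.62226e+07 / 5.17437e+06 = 7 → 7 coils

7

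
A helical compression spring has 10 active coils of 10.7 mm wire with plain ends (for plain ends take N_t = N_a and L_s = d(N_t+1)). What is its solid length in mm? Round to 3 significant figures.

plain ends: N_t = N_a = 10
L_s = d·(N_t+1) = 10.7 × 11 = 117.7 mm

118 mm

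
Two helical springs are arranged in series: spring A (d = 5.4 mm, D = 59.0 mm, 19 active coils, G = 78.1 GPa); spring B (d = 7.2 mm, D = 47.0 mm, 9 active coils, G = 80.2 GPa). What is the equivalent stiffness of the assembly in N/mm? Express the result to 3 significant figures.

k_A = Gd⁴/(8D³N_a) = (78.1×10³)(5.4⁴)/(8·59.0³·19) = 2.1273 N/mm
k_B = Gd⁴/(8D³N_a) = (80.2×10³)(7.2⁴)/(8·47.0³·9) = 28.832 N/mm
Series: 1/k_eq = 1/2.1273 + 1/28.832 = 0.50477; k_eq = 1.9811 N/mm

1.98 N/mm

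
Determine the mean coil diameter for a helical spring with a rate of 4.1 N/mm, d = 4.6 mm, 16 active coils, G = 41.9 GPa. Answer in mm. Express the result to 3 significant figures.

32.9 mm

D = (Gd⁴/(8N_a·k))^(1/3) = (41.9×10³·4.6⁴/(8·16·4.1))^(1/3)
  = (35748)^(1/3) = 32.9420 mm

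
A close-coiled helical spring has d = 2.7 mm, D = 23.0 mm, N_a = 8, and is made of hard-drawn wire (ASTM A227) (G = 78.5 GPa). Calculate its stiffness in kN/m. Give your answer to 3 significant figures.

k = Gd⁴/(8D³N_a) = (78.5×10³ × 2.7⁴) / (8 × 23.0³ × 8)
  = 4.17181e+06 / 778688 = 5.3575 N/mm

5.36 kN/m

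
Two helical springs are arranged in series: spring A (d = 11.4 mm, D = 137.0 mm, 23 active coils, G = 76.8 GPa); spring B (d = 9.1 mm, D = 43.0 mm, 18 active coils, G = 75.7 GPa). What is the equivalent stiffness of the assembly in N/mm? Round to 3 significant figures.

k_A = Gd⁴/(8D³N_a) = (76.8×10³)(11.4⁴)/(8·137.0³·23) = 2.7416 N/mm
k_B = Gd⁴/(8D³N_a) = (75.7×10³)(9.1⁴)/(8·43.0³·18) = 45.341 N/mm
Series: 1/k_eq = 1/2.7416 + 1/45.341 = 0.38681; k_eq = 2.5853 N/mm

2.59 N/mm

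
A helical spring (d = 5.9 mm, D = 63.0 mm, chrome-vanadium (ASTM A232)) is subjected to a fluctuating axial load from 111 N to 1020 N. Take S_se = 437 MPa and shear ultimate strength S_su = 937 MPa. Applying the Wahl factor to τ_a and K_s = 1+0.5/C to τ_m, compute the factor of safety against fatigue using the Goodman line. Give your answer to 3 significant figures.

0.706

C = D/d = 63.0/5.9 = 10.6780; K_W = (4C−1)/(4C−4)+0.615/C = 1.1351; K_s = 1+0.5/C = 1.0468
F_a = (F_max−F_min)/2 = 454.5 N; F_m = (F_max+F_min)/2 = 565.5 N
τ_a = K_W·8F_aD/(πd³) = 1.1351 × 355.02 = 402.99 MPa
τ_m = K_s·8F_mD/(πd³) = 1.0468 × 441.73 = 462.41 MPa
Goodman: 1/n_f = τ_a/S_se + τ_m/S_su = 402.99/437 + 462.41/937 = 0.92216 + 0.49351 = 1.4157
n_f = 1/1.4157 = 0.7064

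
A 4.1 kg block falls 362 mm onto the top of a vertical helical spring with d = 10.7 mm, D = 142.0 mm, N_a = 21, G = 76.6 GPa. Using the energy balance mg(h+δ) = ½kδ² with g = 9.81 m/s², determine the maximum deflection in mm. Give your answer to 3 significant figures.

139 mm

k = Gd⁴/(8D³N_a) = (76.6×10³)(10.7⁴)/(8·142.0³·21) = 2.0873 N/mm
W = mg = 4.1 × 9.81 = 40.221 N
½kδ² − Wδ − Wh = 0 → δ = (W + √(W² + 2kWh))/k
δ = (40.221 + √(1617.7 + 60782.8))/2.0873 = (40.221 + 249.8)/2.0873 = 138.94 mm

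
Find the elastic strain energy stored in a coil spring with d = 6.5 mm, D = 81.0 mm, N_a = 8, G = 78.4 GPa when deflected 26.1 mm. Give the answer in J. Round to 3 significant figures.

k = Gd⁴/(8D³N_a) = (78.4×10³)(6.5⁴)/(8·81.0³·8) = 4.1147 N/mm
U = ½kδ² = 0.5 × 4.1147 × 26.1² = 1401.5 N·mm = 1.4015 J

1.40 J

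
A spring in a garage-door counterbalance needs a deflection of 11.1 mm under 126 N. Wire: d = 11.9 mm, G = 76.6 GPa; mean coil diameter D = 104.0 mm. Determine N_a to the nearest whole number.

15

Required rate k = F/δ = 126/11.1 = 11.351 N/mm
N_a = Gd⁴/(8D³k) = (76.6×10³ × 11.9⁴)/(8 × 104.0³ × 11.351)
    = 1.53609e+09 / 1.0215e+08 = 15.04 → 15 coils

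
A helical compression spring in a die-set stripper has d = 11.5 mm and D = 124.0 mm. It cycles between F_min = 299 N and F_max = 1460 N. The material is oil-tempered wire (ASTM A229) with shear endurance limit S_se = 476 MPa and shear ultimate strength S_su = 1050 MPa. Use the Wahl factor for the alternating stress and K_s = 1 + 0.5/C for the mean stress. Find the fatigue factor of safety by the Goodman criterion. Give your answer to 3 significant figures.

2.13

C = D/d = 124.0/11.5 = 10.7826; K_W = (4C−1)/(4C−4)+0.615/C = 1.1337; K_s = 1+0.5/C = 1.0464
F_a = (F_max−F_min)/2 = 580.5 N; F_m = (F_max+F_min)/2 = 879.5 N
τ_a = K_W·8F_aD/(πd³) = 1.1337 × 120.52 = 136.64 MPa
τ_m = K_s·8F_mD/(πd³) = 1.0464 × 182.6 = 191.07 MPa
Goodman: 1/n_f = τ_a/S_se + τ_m/S_su = 136.64/476 + 191.07/1050 = 0.28705 + 0.18197 = 0.46902
n_f = 1/0.46902 = 2.132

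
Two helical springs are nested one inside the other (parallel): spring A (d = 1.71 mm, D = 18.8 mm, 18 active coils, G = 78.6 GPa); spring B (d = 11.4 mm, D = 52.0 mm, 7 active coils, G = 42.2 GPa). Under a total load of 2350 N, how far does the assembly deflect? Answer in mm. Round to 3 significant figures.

25.8 mm

k_A = Gd⁴/(8D³N_a) = (78.6×10³)(1.71⁴)/(8·18.8³·18) = 0.70238 N/mm
k_B = Gd⁴/(8D³N_a) = (42.2×10³)(11.4⁴)/(8·52.0³·7) = 90.518 N/mm
Parallel: k_eq = 0.70238 + 90.518 = 91.22 N/mm
δ = F/k_eq = 2350/91.22 = 25.762 mm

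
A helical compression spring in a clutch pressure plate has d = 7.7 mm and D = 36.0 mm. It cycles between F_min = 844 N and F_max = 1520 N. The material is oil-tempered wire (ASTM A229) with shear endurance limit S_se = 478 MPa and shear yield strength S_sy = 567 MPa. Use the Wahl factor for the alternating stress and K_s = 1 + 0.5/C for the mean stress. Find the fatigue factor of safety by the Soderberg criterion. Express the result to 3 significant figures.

C = D/d = 36.0/7.7 = 4.6753; K_W = (4C−1)/(4C−4)+0.615/C = 1.3356; K_s = 1+0.5/C = 1.1069
F_a = (F_max−F_min)/2 = 338 N; F_m = (F_max+F_min)/2 = 1182 N
τ_a = K_W·8F_aD/(πd³) = 1.3356 × 67.871 = 90.649 MPa
τ_m = K_s·8F_mD/(πd³) = 1.1069 × 237.35 = 262.73 MPa
Soderberg: 1/n_f = τ_a/S_se + τ_m/S_sy = 90.649/478 + 262.73/567 = 0.18964 + 0.46337 = 0.65302
n_f = 1/0.65302 = 1.531

1.53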